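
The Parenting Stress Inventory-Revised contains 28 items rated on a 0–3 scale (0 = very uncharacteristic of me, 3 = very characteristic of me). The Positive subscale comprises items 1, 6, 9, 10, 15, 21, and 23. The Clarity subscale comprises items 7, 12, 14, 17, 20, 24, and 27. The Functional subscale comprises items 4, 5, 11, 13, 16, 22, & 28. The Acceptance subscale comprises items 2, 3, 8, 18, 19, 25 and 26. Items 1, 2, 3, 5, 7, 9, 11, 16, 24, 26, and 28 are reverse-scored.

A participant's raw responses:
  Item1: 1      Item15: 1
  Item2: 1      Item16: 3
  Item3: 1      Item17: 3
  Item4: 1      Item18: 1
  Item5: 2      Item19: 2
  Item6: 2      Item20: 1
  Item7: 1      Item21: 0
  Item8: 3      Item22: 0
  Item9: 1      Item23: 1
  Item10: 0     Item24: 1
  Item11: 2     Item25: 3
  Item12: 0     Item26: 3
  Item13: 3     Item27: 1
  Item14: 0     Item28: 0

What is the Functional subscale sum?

9

Functional items: 4, 5, 11, 13, 16, 22, 28.
Of these, items 5, 11, 16 and 28 are reverse-scored; reverse-coded value = 3 − response.
  item 4: 1
  item 5: 3 − 2 = 1
  item 11: 3 − 2 = 1
  item 13: 3
  item 16: 3 − 3 = 0
  item 22: 0
  item 28: 3 − 0 = 3
Sum = 1 + 1 + 1 + 3 + 0 + 0 + 3 = 9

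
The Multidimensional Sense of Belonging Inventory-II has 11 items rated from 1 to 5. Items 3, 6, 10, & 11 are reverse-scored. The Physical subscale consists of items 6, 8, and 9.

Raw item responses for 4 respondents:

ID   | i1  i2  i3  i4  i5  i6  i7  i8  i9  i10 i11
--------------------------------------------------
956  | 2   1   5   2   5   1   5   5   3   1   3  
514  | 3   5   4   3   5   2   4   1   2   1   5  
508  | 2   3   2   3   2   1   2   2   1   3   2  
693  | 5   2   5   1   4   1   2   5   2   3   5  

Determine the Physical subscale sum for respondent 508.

Respondent 508 raw: 2, 3, 2, 3, 2, 1, 2, 2, 1, 3, 2.
Physical items: 6, 8, 9.
Reverse-coded (reverse-coded value = 6 − response):
  item 6: 6 − 1 = 5
  item 8: 2
  item 9: 1
Sum = 5 + 2 + 1 = 8

8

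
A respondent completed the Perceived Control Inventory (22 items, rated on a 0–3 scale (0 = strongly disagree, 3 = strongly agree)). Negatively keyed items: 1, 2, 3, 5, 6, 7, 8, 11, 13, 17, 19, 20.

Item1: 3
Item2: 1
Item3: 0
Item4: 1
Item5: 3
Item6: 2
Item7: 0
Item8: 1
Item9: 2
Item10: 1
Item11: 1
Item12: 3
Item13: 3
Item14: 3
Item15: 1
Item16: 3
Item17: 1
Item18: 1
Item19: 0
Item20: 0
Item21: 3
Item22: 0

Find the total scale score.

39

Raw sum = 33. Negatively keyed items: 1, 2, 3, 5, 6, 7, 8, 11, 13, 17, 19, 20; their raw sum = 15.
Each reversal replaces raw with 3 − raw, changing the total by 3 − 2·raw per item.
Total = 33 + 12·3 − 2·15 = 33 + 36 − 30 = 39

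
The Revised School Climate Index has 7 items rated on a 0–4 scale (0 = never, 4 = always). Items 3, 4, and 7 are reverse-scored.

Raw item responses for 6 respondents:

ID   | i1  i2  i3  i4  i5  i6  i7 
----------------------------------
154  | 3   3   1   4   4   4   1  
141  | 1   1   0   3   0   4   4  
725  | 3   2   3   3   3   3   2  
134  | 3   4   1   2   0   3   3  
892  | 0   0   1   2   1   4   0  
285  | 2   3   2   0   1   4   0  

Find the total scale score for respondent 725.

15

Respondent 725 raw: 3, 2, 3, 3, 3, 3, 2.
Reverse-coded (reverse-coded value = 4 − response):
  item 1: 3
  item 2: 2
  item 3: 4 − 3 = 1
  item 4: 4 − 3 = 1
  item 5: 3
  item 6: 3
  item 7: 4 − 2 = 2
Sum = 3 + 2 + 1 + 1 + 3 + 3 + 2 = 15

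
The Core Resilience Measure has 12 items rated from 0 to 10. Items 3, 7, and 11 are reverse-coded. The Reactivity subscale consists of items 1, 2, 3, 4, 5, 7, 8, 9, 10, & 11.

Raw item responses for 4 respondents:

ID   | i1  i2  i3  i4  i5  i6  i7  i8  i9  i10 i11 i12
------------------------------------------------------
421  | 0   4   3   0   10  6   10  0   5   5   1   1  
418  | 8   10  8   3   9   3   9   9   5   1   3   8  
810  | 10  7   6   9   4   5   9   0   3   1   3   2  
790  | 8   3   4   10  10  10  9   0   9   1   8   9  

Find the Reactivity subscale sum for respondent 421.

Respondent 421 raw: 0, 4, 3, 0, 10, 6, 10, 0, 5, 5, 1, 1.
Reactivity items: 1, 2, 3, 4, 5, 7, 8, 9, 10, 11.
Reverse-coded (on a 0–10 scale, reversed = 10 − raw):
  item 1: 0
  item 2: 4
  item 3: 10 − 3 = 7
  item 4: 0
  item 5: 10
  item 7: 10 − 10 = 0
  item 8: 0
  item 9: 5
  item 10: 5
  item 11: 10 − 1 = 9
Sum = 0 + 4 + 7 + 0 + 10 + 0 + 0 + 5 + 5 + 9 = 40

40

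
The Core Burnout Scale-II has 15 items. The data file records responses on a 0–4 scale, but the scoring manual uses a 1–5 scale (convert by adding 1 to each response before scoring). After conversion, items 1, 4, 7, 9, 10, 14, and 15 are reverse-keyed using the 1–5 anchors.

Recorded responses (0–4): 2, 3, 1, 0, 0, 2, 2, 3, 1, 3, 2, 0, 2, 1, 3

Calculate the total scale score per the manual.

44

Convert to 1–5: 3, 4, 2, 1, 1, 3, 3, 4, 2, 4, 3, 1, 3, 2, 4
Reverse-coded (on a 1–5 scale, reversed = 6 − raw):
  item 1: 6 − 3 = 3
  item 4: 6 − 1 = 5
  item 7: 6 − 3 = 3
  item 9: 6 − 2 = 4
  item 10: 6 − 4 = 2
  item 14: 6 − 2 = 4
  item 15: 6 − 4 = 2
Scored: 3, 4, 2, 5, 1, 3, 3, 4, 4, 2, 3, 1, 3, 4, 2
Total = 44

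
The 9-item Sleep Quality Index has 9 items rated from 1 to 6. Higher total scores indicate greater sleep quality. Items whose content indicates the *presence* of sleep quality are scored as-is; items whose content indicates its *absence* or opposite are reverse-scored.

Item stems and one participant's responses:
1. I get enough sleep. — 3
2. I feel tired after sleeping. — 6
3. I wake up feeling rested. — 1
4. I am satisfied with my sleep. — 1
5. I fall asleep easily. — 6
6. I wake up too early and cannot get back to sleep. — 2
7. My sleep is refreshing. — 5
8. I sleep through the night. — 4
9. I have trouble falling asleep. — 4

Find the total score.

Items 2, 6, 9 describe the absence/opposite of sleep quality → reverse-score.
reverse-coded value = 7 − response.
  item 1: 3
  item 2: 7 − 6 = 1
  item 3: 1
  item 4: 1
  item 5: 6
  item 6: 7 − 2 = 5
  item 7: 5
  item 8: 4
  item 9: 7 − 4 = 3
Total = 3 + 1 + 1 + 1 + 6 + 5 + 5 + 4 + 3 = 29

29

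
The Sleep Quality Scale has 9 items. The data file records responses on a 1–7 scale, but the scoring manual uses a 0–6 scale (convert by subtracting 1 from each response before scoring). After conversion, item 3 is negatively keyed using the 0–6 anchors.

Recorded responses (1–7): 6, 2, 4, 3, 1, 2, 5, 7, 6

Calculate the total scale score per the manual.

Convert to 0–6: 5, 1, 3, 2, 0, 1, 4, 6, 5
Reverse-coded (reversed = (0+6) − raw = 6 − raw):
  item 3: 6 − 3 = 3
Scored: 5, 1, 3, 2, 0, 1, 4, 6, 5
Total = 27

27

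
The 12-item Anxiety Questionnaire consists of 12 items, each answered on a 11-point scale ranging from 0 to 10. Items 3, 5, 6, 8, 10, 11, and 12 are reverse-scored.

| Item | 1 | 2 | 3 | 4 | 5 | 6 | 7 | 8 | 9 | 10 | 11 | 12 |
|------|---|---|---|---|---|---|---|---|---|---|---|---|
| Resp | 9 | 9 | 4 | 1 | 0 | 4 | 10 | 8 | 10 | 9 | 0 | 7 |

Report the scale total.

Apply reverse scoring (on a 0–10 scale, reversed = 10 − raw):
  item 3: 10 − 4 = 6
  item 5: 10 − 0 = 10
  item 6: 10 − 4 = 6
  item 8: 10 − 8 = 2
  item 10: 10 − 9 = 1
  item 11: 10 − 0 = 10
  item 12: 10 − 7 = 3
Scored responses: 9, 9, 6, 1, 10, 6, 10, 2, 10, 1, 10, 3
Total = 9 + 9 + 6 + 1 + 10 + 6 + 10 + 2 + 10 + 1 + 10 + 3 = 77

77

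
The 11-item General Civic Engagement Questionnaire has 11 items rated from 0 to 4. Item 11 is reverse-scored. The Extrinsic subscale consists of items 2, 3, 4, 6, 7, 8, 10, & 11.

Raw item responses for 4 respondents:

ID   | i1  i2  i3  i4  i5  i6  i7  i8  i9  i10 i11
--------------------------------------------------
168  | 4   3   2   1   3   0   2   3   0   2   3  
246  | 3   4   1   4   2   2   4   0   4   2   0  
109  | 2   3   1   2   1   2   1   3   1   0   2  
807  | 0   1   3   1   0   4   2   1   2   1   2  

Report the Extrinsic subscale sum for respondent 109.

14

Respondent 109 raw: 2, 3, 1, 2, 1, 2, 1, 3, 1, 0, 2.
Extrinsic items: 2, 3, 4, 6, 7, 8, 10, 11.
Reverse-coded (reversed = (0+4) − raw = 4 − raw):
  item 2: 3
  item 3: 1
  item 4: 2
  item 6: 2
  item 7: 1
  item 8: 3
  item 10: 0
  item 11: 4 − 2 = 2
Sum = 3 + 1 + 2 + 2 + 1 + 3 + 0 + 2 = 14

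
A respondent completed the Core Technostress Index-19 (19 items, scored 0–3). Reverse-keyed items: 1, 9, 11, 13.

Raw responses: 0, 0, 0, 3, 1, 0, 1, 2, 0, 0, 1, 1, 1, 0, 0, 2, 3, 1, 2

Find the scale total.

26

Raw sum = 18. Reverse-keyed items: 1, 9, 11, 13; their raw sum = 2.
Each reversal replaces raw with 3 − raw, changing the total by 3 − 2·raw per item.
Total = 18 + 4·3 − 2·2 = 18 + 12 − 4 = 26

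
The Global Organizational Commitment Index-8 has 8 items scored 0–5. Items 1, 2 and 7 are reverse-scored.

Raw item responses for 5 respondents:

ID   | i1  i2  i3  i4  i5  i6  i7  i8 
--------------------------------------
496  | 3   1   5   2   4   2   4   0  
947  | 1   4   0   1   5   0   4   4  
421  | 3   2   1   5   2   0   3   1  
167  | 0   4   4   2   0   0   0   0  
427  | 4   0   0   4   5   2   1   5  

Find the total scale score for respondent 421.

16

Respondent 421 raw: 3, 2, 1, 5, 2, 0, 3, 1.
Reverse-coded (reverse-coded value = 5 − response):
  item 1: 5 − 3 = 2
  item 2: 5 − 2 = 3
  item 3: 1
  item 4: 5
  item 5: 2
  item 6: 0
  item 7: 5 − 3 = 2
  item 8: 1
Sum = 2 + 3 + 1 + 5 + 2 + 0 + 2 + 1 = 16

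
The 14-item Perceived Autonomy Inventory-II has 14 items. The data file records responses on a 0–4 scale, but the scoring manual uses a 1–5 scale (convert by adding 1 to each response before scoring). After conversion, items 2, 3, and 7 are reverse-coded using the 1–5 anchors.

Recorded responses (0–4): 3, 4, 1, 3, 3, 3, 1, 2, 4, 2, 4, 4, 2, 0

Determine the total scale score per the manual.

Convert to 1–5: 4, 5, 2, 4, 4, 4, 2, 3, 5, 3, 5, 5, 3, 1
Reverse-coded (reverse-coded value = 6 − response):
  item 2: 6 − 5 = 1
  item 3: 6 − 2 = 4
  item 7: 6 − 2 = 4
Scored: 4, 1, 4, 4, 4, 4, 4, 3, 5, 3, 5, 5, 3, 1
Total = 50

50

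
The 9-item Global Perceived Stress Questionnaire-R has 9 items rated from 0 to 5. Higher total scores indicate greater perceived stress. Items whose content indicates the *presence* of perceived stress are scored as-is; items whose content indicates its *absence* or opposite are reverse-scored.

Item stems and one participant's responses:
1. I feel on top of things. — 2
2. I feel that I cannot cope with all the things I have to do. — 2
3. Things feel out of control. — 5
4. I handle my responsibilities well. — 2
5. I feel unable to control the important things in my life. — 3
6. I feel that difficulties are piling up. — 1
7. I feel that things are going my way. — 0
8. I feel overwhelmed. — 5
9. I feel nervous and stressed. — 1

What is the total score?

28

Items 1, 4, 7 describe the absence/opposite of perceived stress → reverse-score.
reversed = (0+5) − raw = 5 − raw.
  item 1: 5 − 2 = 3
  item 2: 2
  item 3: 5
  item 4: 5 − 2 = 3
  item 5: 3
  item 6: 1
  item 7: 5 − 0 = 5
  item 8: 5
  item 9: 1
Total = 3 + 2 + 5 + 3 + 3 + 1 + 5 + 5 + 1 = 28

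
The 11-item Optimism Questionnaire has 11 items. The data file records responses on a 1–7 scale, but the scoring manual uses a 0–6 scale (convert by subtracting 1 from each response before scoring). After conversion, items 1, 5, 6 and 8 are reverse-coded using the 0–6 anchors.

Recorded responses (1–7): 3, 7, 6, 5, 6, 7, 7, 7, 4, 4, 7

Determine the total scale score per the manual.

Convert to 0–6: 2, 6, 5, 4, 5, 6, 6, 6, 3, 3, 6
Reverse-coded (reverse-coded value = 6 − response):
  item 1: 6 − 2 = 4
  item 5: 6 − 5 = 1
  item 6: 6 − 6 = 0
  item 8: 6 − 6 = 0
Scored: 4, 6, 5, 4, 1, 0, 6, 0, 3, 3, 6
Total = 38

38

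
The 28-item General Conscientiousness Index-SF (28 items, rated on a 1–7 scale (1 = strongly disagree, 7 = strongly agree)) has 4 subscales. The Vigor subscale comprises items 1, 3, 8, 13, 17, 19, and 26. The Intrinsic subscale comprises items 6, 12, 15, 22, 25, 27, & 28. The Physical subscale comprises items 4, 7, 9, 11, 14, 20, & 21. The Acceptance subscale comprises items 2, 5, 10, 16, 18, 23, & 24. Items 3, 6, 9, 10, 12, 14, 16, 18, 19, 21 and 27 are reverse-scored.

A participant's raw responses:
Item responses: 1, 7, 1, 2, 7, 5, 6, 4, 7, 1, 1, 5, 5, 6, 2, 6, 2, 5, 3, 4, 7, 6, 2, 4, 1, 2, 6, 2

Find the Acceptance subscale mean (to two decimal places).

4.57

Acceptance items: 2, 5, 10, 16, 18, 23, 24.
Of these, items 10, 16, and 18 are reverse-scored; reversed = (1+7) − raw = 8 − raw.
  item 2: 7
  item 5: 7
  item 10: 8 − 1 = 7
  item 16: 8 − 6 = 2
  item 18: 8 − 5 = 3
  item 23: 2
  item 24: 4
Sum = 7 + 7 + 7 + 2 + 3 + 2 + 4 = 32
Mean = 32 / 7 = 4.57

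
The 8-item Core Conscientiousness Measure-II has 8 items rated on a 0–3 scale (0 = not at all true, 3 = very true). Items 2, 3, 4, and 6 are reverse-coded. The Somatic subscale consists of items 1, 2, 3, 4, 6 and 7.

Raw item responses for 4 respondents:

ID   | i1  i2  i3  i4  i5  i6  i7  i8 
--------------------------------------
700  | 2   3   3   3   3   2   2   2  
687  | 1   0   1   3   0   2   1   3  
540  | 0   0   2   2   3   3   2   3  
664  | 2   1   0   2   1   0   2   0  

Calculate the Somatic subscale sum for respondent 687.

Respondent 687 raw: 1, 0, 1, 3, 0, 2, 1, 3.
Somatic items: 1, 2, 3, 4, 6, 7.
Reverse-coded (reversed = (0+3) − raw = 3 − raw):
  item 1: 1
  item 2: 3 − 0 = 3
  item 3: 3 − 1 = 2
  item 4: 3 − 3 = 0
  item 6: 3 − 2 = 1
  item 7: 1
Sum = 1 + 3 + 2 + 0 + 1 + 1 = 8

8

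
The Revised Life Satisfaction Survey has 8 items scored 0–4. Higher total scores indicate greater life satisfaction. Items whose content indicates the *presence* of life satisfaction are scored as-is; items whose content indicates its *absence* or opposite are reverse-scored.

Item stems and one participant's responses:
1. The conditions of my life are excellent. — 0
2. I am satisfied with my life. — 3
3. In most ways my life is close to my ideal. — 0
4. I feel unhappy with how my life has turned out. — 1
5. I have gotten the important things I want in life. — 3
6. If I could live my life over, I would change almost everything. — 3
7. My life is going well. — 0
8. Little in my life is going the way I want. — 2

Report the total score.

12

Items 4, 6, 8 describe the absence/opposite of life satisfaction → reverse-score.
reversed = (0+4) − raw = 4 − raw.
  item 1: 0
  item 2: 3
  item 3: 0
  item 4: 4 − 1 = 3
  item 5: 3
  item 6: 4 − 3 = 1
  item 7: 0
  item 8: 4 − 2 = 2
Total = 0 + 3 + 0 + 3 + 3 + 1 + 0 + 2 = 12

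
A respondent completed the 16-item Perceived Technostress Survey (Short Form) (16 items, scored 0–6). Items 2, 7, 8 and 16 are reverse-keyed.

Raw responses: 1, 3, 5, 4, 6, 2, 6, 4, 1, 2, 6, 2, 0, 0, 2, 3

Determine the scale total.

39

Reversing items 2, 7, 8, & 16 with 6 − raw:
Total = 1 + (6−3) + 5 + 4 + 6 + 2 + (6−6) + (6−4) + 1 + 2 + 6 + 2 + 0 + 0 + 2 + (6−3)
      = 1 + 3 + 5 + 4 + 6 + 2 + 0 + 2 + 1 + 2 + 6 + 2 + 0 + 0 + 2 + 3 = 39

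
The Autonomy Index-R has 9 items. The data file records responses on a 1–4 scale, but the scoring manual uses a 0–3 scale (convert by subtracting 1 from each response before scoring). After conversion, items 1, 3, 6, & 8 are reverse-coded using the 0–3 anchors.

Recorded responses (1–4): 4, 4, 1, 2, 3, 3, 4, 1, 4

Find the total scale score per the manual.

Convert to 0–3: 3, 3, 0, 1, 2, 2, 3, 0, 3
Reverse-coded (on a 0–3 scale, reversed = 3 − raw):
  item 1: 3 − 3 = 0
  item 3: 3 − 0 = 3
  item 6: 3 − 2 = 1
  item 8: 3 − 0 = 3
Scored: 0, 3, 3, 1, 2, 1, 3, 3, 3
Total = 19

19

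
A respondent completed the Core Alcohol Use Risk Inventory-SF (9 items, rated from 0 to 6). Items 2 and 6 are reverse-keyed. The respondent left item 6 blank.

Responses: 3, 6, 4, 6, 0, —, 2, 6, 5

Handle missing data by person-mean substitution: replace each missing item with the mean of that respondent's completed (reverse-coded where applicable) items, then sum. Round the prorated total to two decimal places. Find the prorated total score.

29.25

Reverse-coded (reverse-coded value = 6 − response):
  item 2: 6 − 6 = 0
Completed scored items (8 of 9): 3, 0, 4, 6, 0, 2, 6, 5; sum = 26.
Person mean = 26 / 8 ≈ 3.2500
Prorated total = (26 / 8) × 9 = 29.25 (to 2 dp)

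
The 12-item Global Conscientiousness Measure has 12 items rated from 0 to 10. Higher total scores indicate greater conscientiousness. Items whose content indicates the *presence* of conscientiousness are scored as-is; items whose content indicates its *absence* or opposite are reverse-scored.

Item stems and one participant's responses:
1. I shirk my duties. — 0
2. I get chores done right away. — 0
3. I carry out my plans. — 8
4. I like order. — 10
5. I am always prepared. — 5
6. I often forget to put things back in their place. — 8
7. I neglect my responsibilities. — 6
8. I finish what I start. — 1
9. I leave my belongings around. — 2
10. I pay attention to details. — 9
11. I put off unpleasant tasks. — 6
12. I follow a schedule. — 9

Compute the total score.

Items 1, 6, 7, 9, 11 describe the absence/opposite of conscientiousness → reverse-score.
reverse-coded value = 10 − response.
  item 1: 10 − 0 = 10
  item 2: 0
  item 3: 8
  item 4: 10
  item 5: 5
  item 6: 10 − 8 = 2
  item 7: 10 − 6 = 4
  item 8: 1
  item 9: 10 − 2 = 8
  item 10: 9
  item 11: 10 − 6 = 4
  item 12: 9
Total = 10 + 0 + 8 + 10 + 5 + 2 + 4 + 1 + 8 + 9 + 4 + 9 = 70

70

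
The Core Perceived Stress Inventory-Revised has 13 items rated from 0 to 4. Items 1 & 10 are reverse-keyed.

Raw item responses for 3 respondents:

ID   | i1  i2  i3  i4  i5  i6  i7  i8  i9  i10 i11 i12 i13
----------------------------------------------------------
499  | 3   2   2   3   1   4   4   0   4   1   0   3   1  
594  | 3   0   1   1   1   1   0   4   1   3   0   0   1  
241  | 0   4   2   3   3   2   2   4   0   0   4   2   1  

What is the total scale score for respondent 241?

Respondent 241 raw: 0, 4, 2, 3, 3, 2, 2, 4, 0, 0, 4, 2, 1.
Reverse-coded (reversed = (0+4) − raw = 4 − raw):
  item 1: 4 − 0 = 4
  item 2: 4
  item 3: 2
  item 4: 3
  item 5: 3
  item 6: 2
  item 7: 2
  item 8: 4
  item 9: 0
  item 10: 4 − 0 = 4
  item 11: 4
  item 12: 2
  item 13: 1
Sum = 4 + 4 + 2 + 3 + 3 + 2 + 2 + 4 + 0 + 4 + 4 + 2 + 1 = 35

35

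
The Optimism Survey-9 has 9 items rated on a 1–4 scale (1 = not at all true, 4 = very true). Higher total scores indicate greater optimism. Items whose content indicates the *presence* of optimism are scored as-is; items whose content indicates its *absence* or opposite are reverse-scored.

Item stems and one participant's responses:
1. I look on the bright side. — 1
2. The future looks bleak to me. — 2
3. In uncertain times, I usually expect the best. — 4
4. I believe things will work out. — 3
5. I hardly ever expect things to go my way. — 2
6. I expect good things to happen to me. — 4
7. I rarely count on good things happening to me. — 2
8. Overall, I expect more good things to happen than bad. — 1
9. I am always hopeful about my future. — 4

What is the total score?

Items 2, 5, 7 describe the absence/opposite of optimism → reverse-score.
on a 1–4 scale, reversed = 5 − raw.
  item 1: 1
  item 2: 5 − 2 = 3
  item 3: 4
  item 4: 3
  item 5: 5 − 2 = 3
  item 6: 4
  item 7: 5 − 2 = 3
  item 8: 1
  item 9: 4
Total = 1 + 3 + 4 + 3 + 3 + 4 + 3 + 1 + 4 = 26

26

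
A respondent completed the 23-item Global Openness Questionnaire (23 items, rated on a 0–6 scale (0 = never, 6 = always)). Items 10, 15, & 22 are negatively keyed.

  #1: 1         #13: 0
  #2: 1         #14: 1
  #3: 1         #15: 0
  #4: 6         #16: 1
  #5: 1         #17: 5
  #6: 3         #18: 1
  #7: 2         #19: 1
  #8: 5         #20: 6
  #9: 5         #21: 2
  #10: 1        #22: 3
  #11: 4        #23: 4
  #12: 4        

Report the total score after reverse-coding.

68

Reverse-coded items (reverse-coded value = 6 − response):
  item 10: 6 − 1 = 5
  item 15: 6 − 0 = 6
  item 22: 6 − 3 = 3
Scored items: 1, 1, 1, 6, 1, 3, 2, 5, 5, 5, 4, 4, 0, 1, 6, 1, 5, 1, 1, 6, 2, 3, 4
Total = 1 + 1 + 1 + 6 + 1 + 3 + 2 + 5 + 5 + 5 + 4 + 4 + 0 + 1 + 6 + 1 + 5 + 1 + 1 + 6 + 2 + 3 + 4 = 68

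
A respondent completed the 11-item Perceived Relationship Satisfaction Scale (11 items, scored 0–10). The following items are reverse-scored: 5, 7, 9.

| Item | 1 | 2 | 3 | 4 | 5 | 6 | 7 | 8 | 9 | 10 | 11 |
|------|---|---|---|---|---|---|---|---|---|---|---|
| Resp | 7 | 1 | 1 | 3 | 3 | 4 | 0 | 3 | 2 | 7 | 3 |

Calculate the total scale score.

Reversing items 5, 7, & 9 with 10 − raw:
Total = 7 + 1 + 1 + 3 + (10−3) + 4 + (10−0) + 3 + (10−2) + 7 + 3
      = 7 + 1 + 1 + 3 + 7 + 4 + 10 + 3 + 8 + 7 + 3 = 54

54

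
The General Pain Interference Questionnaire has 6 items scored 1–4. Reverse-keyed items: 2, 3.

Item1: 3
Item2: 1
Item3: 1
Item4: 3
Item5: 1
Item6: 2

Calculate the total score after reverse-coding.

17

Raw sum = 11. Reverse-keyed items: 2, 3; their raw sum = 2.
Each reversal replaces raw with 5 − raw, changing the total by 5 − 2·raw per item.
Total = 11 + 2·5 − 2·2 = 11 + 10 − 4 = 17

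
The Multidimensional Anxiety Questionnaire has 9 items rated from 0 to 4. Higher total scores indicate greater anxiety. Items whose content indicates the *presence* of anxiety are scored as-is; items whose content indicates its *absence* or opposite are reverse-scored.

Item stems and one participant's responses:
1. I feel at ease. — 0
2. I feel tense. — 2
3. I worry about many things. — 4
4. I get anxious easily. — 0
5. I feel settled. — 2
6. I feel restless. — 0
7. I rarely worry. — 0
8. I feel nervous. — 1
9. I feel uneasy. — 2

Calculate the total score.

Items 1, 5, 7 describe the absence/opposite of anxiety → reverse-score.
on a 0–4 scale, reversed = 4 − raw.
  item 1: 4 − 0 = 4
  item 2: 2
  item 3: 4
  item 4: 0
  item 5: 4 − 2 = 2
  item 6: 0
  item 7: 4 − 0 = 4
  item 8: 1
  item 9: 2
Total = 4 + 2 + 4 + 0 + 2 + 0 + 4 + 1 + 2 = 19

19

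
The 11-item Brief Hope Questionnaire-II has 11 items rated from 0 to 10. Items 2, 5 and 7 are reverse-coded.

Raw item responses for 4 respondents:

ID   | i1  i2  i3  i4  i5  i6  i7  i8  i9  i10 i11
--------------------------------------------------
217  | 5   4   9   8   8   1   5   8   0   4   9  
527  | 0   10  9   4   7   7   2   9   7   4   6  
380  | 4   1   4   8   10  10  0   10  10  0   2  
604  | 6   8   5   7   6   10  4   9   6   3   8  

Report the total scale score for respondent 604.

66

Respondent 604 raw: 6, 8, 5, 7, 6, 10, 4, 9, 6, 3, 8.
Reverse-coded (reverse-coded value = 10 − response):
  item 1: 6
  item 2: 10 − 8 = 2
  item 3: 5
  item 4: 7
  item 5: 10 − 6 = 4
  item 6: 10
  item 7: 10 − 4 = 6
  item 8: 9
  item 9: 6
  item 10: 3
  item 11: 8
Sum = 6 + 2 + 5 + 7 + 4 + 10 + 6 + 9 + 6 + 3 + 8 = 66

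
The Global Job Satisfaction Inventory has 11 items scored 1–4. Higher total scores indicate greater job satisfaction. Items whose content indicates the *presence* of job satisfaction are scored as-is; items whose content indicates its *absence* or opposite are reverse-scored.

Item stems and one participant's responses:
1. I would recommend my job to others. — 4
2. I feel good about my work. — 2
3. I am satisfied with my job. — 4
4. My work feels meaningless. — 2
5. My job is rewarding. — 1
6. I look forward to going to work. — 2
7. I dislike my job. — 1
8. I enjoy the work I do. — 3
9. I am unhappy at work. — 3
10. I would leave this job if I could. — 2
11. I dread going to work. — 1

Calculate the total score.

Items 4, 7, 9, 10, 11 describe the absence/opposite of job satisfaction → reverse-score.
reverse-coded value = 5 − response.
  item 1: 4
  item 2: 2
  item 3: 4
  item 4: 5 − 2 = 3
  item 5: 1
  item 6: 2
  item 7: 5 − 1 = 4
  item 8: 3
  item 9: 5 − 3 = 2
  item 10: 5 − 2 = 3
  item 11: 5 − 1 = 4
Total = 4 + 2 + 4 + 3 + 1 + 2 + 4 + 3 + 2 + 3 + 4 = 32

32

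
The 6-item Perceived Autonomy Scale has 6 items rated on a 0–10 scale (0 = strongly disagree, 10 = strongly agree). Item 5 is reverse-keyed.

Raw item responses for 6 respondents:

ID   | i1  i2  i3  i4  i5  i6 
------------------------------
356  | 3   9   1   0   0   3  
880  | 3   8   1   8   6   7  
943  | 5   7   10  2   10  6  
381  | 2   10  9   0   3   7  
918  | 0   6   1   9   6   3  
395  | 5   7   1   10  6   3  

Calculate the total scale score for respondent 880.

31

Respondent 880 raw: 3, 8, 1, 8, 6, 7.
Reverse-coded (on a 0–10 scale, reversed = 10 − raw):
  item 1: 3
  item 2: 8
  item 3: 1
  item 4: 8
  item 5: 10 − 6 = 4
  item 6: 7
Sum = 3 + 8 + 1 + 8 + 4 + 7 = 31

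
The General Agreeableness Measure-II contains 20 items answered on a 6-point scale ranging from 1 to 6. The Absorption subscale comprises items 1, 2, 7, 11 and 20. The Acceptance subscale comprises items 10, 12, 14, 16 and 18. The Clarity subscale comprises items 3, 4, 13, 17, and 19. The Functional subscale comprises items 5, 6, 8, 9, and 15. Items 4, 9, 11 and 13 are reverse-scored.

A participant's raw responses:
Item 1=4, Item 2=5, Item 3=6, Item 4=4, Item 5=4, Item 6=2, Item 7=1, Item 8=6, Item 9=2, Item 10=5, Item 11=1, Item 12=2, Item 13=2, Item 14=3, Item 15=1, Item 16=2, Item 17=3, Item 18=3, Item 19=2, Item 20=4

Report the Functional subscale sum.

Functional items: 5, 6, 8, 9, 15.
Of these, item 9 is reverse-scored; reversed = (1+6) − raw = 7 − raw.
  item 5: 4
  item 6: 2
  item 8: 6
  item 9: 7 − 2 = 5
  item 15: 1
Sum = 4 + 2 + 6 + 5 + 1 = 18

18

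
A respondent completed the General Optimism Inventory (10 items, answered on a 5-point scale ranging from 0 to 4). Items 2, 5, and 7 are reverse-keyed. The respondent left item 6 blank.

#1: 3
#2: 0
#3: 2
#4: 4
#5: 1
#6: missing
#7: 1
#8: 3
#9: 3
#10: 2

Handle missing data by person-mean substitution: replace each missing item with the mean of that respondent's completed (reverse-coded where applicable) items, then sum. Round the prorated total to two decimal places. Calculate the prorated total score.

Reverse-coded (reversed = (0+4) − raw = 4 − raw):
  item 2: 4 − 0 = 4
  item 5: 4 − 1 = 3
  item 7: 4 − 1 = 3
Completed scored items (9 of 10): 3, 4, 2, 4, 3, 3, 3, 3, 2; sum = 27.
Person mean = 27 / 9 ≈ 3.0000
Prorated total = (27 / 9) × 10 = 30.00 (to 2 dp)

30.00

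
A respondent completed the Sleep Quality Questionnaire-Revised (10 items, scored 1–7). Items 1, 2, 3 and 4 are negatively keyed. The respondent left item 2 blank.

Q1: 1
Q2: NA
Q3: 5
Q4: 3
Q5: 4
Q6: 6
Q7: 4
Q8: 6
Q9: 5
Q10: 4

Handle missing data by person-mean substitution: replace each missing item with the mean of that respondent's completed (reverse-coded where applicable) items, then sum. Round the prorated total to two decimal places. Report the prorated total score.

48.89

Reverse-coded (reverse-coded value = 8 − response):
  item 1: 8 − 1 = 7
  item 3: 8 − 5 = 3
  item 4: 8 − 3 = 5
Completed scored items (9 of 10): 7, 3, 5, 4, 6, 4, 6, 5, 4; sum = 44.
Person mean = 44 / 9 ≈ 4.8889
Prorated total = (44 / 9) × 10 = 48.89 (to 2 dp)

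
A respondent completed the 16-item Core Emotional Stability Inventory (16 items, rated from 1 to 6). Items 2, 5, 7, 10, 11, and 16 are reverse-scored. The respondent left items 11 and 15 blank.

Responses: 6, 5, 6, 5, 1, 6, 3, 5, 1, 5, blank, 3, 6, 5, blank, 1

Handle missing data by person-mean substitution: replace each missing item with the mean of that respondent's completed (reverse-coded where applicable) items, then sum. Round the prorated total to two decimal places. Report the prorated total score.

72.00

Reverse-coded (reverse-coded value = 7 − response):
  item 2: 7 − 5 = 2
  item 5: 7 − 1 = 6
  item 7: 7 − 3 = 4
  item 10: 7 − 5 = 2
  item 16: 7 − 1 = 6
Completed scored items (14 of 16): 6, 2, 6, 5, 6, 6, 4, 5, 1, 2, 3, 6, 5, 6; sum = 63.
Person mean = 63 / 14 ≈ 4.5000
Prorated total = (63 / 14) × 16 = 72.00 (to 2 dp)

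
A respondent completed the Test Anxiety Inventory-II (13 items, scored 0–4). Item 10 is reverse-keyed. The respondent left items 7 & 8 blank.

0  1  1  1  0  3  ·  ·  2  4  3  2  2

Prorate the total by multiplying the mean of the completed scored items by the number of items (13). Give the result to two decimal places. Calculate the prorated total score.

Reverse-coded (reverse-coded value = 4 − response):
  item 10: 4 − 4 = 0
Completed scored items (11 of 13): 0, 1, 1, 1, 0, 3, 2, 0, 3, 2, 2; sum = 15.
Person mean = 15 / 11 ≈ 1.3636
Prorated total = (15 / 11) × 13 = 17.73 (to 2 dp)

17.73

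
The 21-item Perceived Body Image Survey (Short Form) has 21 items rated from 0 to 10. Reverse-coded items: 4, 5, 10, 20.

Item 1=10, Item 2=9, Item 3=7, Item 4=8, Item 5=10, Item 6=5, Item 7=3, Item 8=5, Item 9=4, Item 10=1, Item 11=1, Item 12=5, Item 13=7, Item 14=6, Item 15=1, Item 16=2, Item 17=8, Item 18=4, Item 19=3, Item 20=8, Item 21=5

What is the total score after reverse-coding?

98

Apply reverse scoring (reverse-coded value = 10 − response):
  item 4: 10 − 8 = 2
  item 5: 10 − 10 = 0
  item 10: 10 − 1 = 9
  item 20: 10 − 8 = 2
After reverse-coding: 10, 9, 7, 2, 0, 5, 3, 5, 4, 9, 1, 5, 7, 6, 1, 2, 8, 4, 3, 2, 5
Total = 10 + 9 + 7 + 2 + 0 + 5 + 3 + 5 + 4 + 9 + 1 + 5 + 7 + 6 + 1 + 2 + 8 + 4 + 3 + 2 + 5 = 98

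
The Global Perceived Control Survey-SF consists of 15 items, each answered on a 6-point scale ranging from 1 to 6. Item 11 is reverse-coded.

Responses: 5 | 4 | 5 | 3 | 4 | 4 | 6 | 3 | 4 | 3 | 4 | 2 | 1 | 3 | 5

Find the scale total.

55

Reverse-coded items use 7 − raw:
  item 11: 7 − 4 = 3
Scored responses: 5, 4, 5, 3, 4, 4, 6, 3, 4, 3, 3, 2, 1, 3, 5
Total = 5 + 4 + 5 + 3 + 4 + 4 + 6 + 3 + 4 + 3 + 3 + 2 + 1 + 3 + 5 = 55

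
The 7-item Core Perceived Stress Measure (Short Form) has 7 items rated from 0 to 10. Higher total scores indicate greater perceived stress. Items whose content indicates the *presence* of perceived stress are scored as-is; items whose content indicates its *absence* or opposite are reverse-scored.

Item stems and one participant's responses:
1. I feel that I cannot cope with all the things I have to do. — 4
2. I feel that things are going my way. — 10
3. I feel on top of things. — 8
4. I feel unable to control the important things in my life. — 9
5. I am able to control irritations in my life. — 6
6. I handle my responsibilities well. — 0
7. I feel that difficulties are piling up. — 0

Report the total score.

29

Items 2, 3, 5, 6 describe the absence/opposite of perceived stress → reverse-score.
on a 0–10 scale, reversed = 10 − raw.
  item 1: 4
  item 2: 10 − 10 = 0
  item 3: 10 − 8 = 2
  item 4: 9
  item 5: 10 − 6 = 4
  item 6: 10 − 0 = 10
  item 7: 0
Total = 4 + 0 + 2 + 9 + 4 + 10 + 0 = 29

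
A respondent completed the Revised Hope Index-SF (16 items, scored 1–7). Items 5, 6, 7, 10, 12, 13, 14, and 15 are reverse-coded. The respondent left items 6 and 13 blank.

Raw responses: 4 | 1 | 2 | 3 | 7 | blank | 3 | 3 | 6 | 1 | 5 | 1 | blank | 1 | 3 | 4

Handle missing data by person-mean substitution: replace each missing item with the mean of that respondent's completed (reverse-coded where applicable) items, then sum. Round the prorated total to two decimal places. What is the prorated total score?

Reverse-coded (reversed = (1+7) − raw = 8 − raw):
  item 5: 8 − 7 = 1
  item 7: 8 − 3 = 5
  item 10: 8 − 1 = 7
  item 12: 8 − 1 = 7
  item 14: 8 − 1 = 7
  item 15: 8 − 3 = 5
Completed scored items (14 of 16): 4, 1, 2, 3, 1, 5, 3, 6, 7, 5, 7, 7, 5, 4; sum = 60.
Person mean = 60 / 14 ≈ 4.2857
Prorated total = (60 / 14) × 16 = 68.57 (to 2 dp)

68.57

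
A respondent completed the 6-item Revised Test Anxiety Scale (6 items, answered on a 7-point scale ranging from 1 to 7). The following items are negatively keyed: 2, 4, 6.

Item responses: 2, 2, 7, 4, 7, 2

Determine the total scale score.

32

Negatively keyed items use 8 − raw:
  item 2: 8 − 2 = 6
  item 4: 8 − 4 = 4
  item 6: 8 − 2 = 6
After reverse-coding: 2, 6, 7, 4, 7, 6
Total = 2 + 6 + 7 + 4 + 7 + 6 = 32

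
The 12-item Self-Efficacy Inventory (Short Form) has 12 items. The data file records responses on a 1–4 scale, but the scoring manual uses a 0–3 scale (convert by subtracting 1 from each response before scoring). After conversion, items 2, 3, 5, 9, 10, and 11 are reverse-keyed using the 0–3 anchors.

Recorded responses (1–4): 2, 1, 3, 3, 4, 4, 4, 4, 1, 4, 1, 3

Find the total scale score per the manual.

Convert to 0–3: 1, 0, 2, 2, 3, 3, 3, 3, 0, 3, 0, 2
Reverse-coded (reverse-coded value = 3 − response):
  item 2: 3 − 0 = 3
  item 3: 3 − 2 = 1
  item 5: 3 − 3 = 0
  item 9: 3 − 0 = 3
  item 10: 3 − 3 = 0
  item 11: 3 − 0 = 3
Scored: 1, 3, 1, 2, 0, 3, 3, 3, 3, 0, 3, 2
Total = 24

24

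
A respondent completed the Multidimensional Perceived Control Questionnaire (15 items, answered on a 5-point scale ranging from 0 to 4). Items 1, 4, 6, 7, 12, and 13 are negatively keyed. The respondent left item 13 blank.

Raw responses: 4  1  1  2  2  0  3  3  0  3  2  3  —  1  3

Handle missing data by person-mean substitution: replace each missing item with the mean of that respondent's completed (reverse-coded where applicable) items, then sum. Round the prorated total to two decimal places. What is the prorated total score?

25.71

Reverse-coded (on a 0–4 scale, reversed = 4 − raw):
  item 1: 4 − 4 = 0
  item 4: 4 − 2 = 2
  item 6: 4 − 0 = 4
  item 7: 4 − 3 = 1
  item 12: 4 − 3 = 1
Completed scored items (14 of 15): 0, 1, 1, 2, 2, 4, 1, 3, 0, 3, 2, 1, 1, 3; sum = 24.
Person mean = 24 / 14 ≈ 1.7143
Prorated total = (24 / 14) × 15 = 25.71 (to 2 dp)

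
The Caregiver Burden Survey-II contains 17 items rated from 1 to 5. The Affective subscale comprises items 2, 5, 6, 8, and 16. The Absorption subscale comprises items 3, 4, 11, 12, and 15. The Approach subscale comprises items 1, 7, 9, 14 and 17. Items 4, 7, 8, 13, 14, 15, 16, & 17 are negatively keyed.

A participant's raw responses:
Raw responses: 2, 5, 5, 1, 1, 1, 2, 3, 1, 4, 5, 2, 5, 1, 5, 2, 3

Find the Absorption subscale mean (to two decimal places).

Absorption items: 3, 4, 11, 12, 15.
Of these, items 4 and 15 are negatively keyed; reversed = (1+5) − raw = 6 − raw.
  item 3: 5
  item 4: 6 − 1 = 5
  item 11: 5
  item 12: 2
  item 15: 6 − 5 = 1
Sum = 5 + 5 + 5 + 2 + 1 = 18
Mean = 18 / 5 = 3.60

3.60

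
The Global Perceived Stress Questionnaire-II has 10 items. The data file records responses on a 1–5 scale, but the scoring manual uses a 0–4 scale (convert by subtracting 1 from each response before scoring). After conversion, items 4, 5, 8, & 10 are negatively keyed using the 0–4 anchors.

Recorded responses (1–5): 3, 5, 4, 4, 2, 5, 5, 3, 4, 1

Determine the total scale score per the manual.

30

Convert to 0–4: 2, 4, 3, 3, 1, 4, 4, 2, 3, 0
Reverse-coded (on a 0–4 scale, reversed = 4 − raw):
  item 4: 4 − 3 = 1
  item 5: 4 − 1 = 3
  item 8: 4 − 2 = 2
  item 10: 4 − 0 = 4
Scored: 2, 4, 3, 1, 3, 4, 4, 2, 3, 4
Total = 30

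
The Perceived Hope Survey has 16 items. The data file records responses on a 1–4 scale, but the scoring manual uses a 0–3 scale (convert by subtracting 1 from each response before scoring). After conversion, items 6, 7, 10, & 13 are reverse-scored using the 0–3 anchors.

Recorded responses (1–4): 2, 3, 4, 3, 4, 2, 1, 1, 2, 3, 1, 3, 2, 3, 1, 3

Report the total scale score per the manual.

26

Convert to 0–3: 1, 2, 3, 2, 3, 1, 0, 0, 1, 2, 0, 2, 1, 2, 0, 2
Reverse-coded (reversed = (0+3) − raw = 3 − raw):
  item 6: 3 − 1 = 2
  item 7: 3 − 0 = 3
  item 10: 3 − 2 = 1
  item 13: 3 − 1 = 2
Scored: 1, 2, 3, 2, 3, 2, 3, 0, 1, 1, 0, 2, 2, 2, 0, 2
Total = 26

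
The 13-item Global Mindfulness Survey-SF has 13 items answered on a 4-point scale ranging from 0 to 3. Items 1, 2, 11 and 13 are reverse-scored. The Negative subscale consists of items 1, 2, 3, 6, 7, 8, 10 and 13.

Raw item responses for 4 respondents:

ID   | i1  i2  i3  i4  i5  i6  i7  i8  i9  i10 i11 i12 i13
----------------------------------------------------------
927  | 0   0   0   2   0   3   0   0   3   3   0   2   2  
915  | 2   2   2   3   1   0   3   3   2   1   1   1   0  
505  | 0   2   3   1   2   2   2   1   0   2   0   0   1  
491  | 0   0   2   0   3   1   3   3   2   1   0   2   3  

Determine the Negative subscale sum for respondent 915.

14

Respondent 915 raw: 2, 2, 2, 3, 1, 0, 3, 3, 2, 1, 1, 1, 0.
Negative items: 1, 2, 3, 6, 7, 8, 10, 13.
Reverse-coded (on a 0–3 scale, reversed = 3 − raw):
  item 1: 3 − 2 = 1
  item 2: 3 − 2 = 1
  item 3: 2
  item 6: 0
  item 7: 3
  item 8: 3
  item 10: 1
  item 13: 3 − 0 = 3
Sum = 1 + 1 + 2 + 0 + 3 + 3 + 1 + 3 = 14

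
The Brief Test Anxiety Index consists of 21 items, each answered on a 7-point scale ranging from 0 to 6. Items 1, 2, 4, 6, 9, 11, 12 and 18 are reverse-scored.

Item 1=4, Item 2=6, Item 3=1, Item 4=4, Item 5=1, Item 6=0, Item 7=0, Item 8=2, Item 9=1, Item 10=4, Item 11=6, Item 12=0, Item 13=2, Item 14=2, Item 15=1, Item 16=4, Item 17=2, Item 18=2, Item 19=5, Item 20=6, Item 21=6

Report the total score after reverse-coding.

Apply reverse scoring (on a 0–6 scale, reversed = 6 − raw):
  item 1: 6 − 4 = 2
  item 2: 6 − 6 = 0
  item 4: 6 − 4 = 2
  item 6: 6 − 0 = 6
  item 9: 6 − 1 = 5
  item 11: 6 − 6 = 0
  item 12: 6 − 0 = 6
  item 18: 6 − 2 = 4
After reverse-coding: 2, 0, 1, 2, 1, 6, 0, 2, 5, 4, 0, 6, 2, 2, 1, 4, 2, 4, 5, 6, 6
Total = 2 + 0 + 1 + 2 + 1 + 6 + 0 + 2 + 5 + 4 + 0 + 6 + 2 + 2 + 1 + 4 + 2 + 4 + 5 + 6 + 6 = 61

61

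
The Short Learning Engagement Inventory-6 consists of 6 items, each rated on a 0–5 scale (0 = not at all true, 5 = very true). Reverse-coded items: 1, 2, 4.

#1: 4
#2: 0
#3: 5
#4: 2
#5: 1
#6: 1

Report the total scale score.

Reverse-coded items use 5 − raw:
  item 1: 5 − 4 = 1
  item 2: 5 − 0 = 5
  item 4: 5 − 2 = 3
After reverse-coding: 1, 5, 5, 3, 1, 1
Total = 1 + 5 + 5 + 3 + 1 + 1 = 16

16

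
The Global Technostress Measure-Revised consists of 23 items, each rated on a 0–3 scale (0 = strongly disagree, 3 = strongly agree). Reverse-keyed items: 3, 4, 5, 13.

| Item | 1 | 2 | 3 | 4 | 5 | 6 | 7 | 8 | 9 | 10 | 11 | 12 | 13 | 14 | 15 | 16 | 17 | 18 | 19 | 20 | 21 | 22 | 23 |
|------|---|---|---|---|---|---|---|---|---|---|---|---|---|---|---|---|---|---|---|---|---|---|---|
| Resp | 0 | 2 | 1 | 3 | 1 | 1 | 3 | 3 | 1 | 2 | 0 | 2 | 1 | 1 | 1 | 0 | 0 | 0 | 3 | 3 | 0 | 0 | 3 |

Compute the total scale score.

31

Reversing items 3, 4, 5, and 13 with 3 − raw:
Total = 0 + 2 + (3−1) + (3−3) + (3−1) + 1 + 3 + 3 + 1 + 2 + 0 + 2 + (3−1) + 1 + 1 + 0 + 0 + 0 + 3 + 3 + 0 + 0 + 3
      = 0 + 2 + 2 + 0 + 2 + 1 + 3 + 3 + 1 + 2 + 0 + 2 + 2 + 1 + 1 + 0 + 0 + 0 + 3 + 3 + 0 + 0 + 3 = 31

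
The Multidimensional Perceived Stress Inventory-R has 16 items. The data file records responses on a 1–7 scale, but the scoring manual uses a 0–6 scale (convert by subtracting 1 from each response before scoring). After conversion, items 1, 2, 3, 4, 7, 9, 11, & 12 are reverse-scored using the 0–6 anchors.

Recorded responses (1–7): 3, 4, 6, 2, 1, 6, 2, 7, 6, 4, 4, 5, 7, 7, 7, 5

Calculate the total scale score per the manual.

60

Convert to 0–6: 2, 3, 5, 1, 0, 5, 1, 6, 5, 3, 3, 4, 6, 6, 6, 4
Reverse-coded (reversed = (0+6) − raw = 6 − raw):
  item 1: 6 − 2 = 4
  item 2: 6 − 3 = 3
  item 3: 6 − 5 = 1
  item 4: 6 − 1 = 5
  item 7: 6 − 1 = 5
  item 9: 6 − 5 = 1
  item 11: 6 − 3 = 3
  item 12: 6 − 4 = 2
Scored: 4, 3, 1, 5, 0, 5, 5, 6, 1, 3, 3, 2, 6, 6, 6, 4
Total = 60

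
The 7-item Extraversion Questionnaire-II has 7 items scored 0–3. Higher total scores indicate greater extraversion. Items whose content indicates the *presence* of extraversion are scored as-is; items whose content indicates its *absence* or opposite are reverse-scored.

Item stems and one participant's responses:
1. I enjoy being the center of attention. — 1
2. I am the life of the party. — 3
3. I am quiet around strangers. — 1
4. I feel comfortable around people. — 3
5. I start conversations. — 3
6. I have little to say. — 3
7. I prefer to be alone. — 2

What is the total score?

Items 3, 6, 7 describe the absence/opposite of extraversion → reverse-score.
reversed = (0+3) − raw = 3 − raw.
  item 1: 1
  item 2: 3
  item 3: 3 − 1 = 2
  item 4: 3
  item 5: 3
  item 6: 3 − 3 = 0
  item 7: 3 − 2 = 1
Total = 1 + 3 + 2 + 3 + 3 + 0 + 1 = 13

13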